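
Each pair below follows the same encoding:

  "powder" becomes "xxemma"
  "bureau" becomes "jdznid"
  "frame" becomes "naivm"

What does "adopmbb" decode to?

suggest

Shifts by position in powder: pos 0: p→x (+8), pos 1: o→x (+9), pos 2: w→e (+8), pos 3: d→m (+9) — repeating every 2. The shifts repeat in a cycle of length 2: positions 0,1,… shift by +8, +9, then the pattern repeats.
Decoding adopmbb: a−8=s, d−9=u, o−8=g, p−9=g, m−8=e, b−9=s, b−8=t.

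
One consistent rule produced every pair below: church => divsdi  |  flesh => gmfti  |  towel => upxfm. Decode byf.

axe

Compare letters: c→d is +1, h→i is +1, u→v is +1 — a constant shift. Every letter moves 1 place later in the alphabet, wrapping around z→a.
Decoding byf: b−1=a, y−1=x, f−1=e.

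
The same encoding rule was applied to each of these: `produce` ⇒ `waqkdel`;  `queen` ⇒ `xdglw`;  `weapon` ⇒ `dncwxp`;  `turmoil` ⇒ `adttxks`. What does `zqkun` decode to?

Shifts by position in produce: pos 0: p→w (+7), pos 1: r→a (+9), pos 2: o→q (+2), pos 3: d→k (+7), pos 4: u→d (+9), pos 5: c→e (+2) — repeating every 3. The shifts repeat in a cycle of length 3: positions 0,1,… shift by +7, +9, +2, then the pattern repeats.
Decoding zqkun: z−7=s, q−9=h, k−2=i, u−7=n, n−9=e.

shine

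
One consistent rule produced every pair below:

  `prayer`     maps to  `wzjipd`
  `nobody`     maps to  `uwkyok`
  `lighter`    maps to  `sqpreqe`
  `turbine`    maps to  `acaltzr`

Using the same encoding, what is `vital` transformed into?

cqckw

Each letter shifts forward by (position + 7), i.e. 7, 8, 9, … — the shift grows by one for each successive letter.
For vital: v+7=c, i+8=q, t+9=c, a+10=k, l+11=w.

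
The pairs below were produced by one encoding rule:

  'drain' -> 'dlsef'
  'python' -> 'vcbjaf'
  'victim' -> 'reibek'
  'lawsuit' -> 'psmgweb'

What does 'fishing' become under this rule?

This is an affine cipher: with a=0,…,z=25, each position x becomes (21x+18) mod 26.
Applying it to fishing: f(5)→21·5+18≡19=t; i(8)→21·8+18≡4=e; s(18)→21·18+18≡6=g; h(7)→21·7+18≡9=j; i(8)→21·8+18≡4=e; n(13)→21·13+18≡5=f; g(6)→21·6+18≡14=o (all mod 26).

tegjefo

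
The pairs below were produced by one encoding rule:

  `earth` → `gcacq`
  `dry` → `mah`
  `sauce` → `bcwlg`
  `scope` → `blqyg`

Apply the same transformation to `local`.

The shift depends on letter class: consonant r→a is +9, but vowel e→g is +2. Vowels shift forward by 2 and consonants shift forward by 9.
For local: l(cons)+9=u, o(vowel)+2=q, c(cons)+9=l, a(vowel)+2=c, l(cons)+9=u.

uqlcu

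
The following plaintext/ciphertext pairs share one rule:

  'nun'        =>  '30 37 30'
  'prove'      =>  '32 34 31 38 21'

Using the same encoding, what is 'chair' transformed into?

19 24 17 25 34

n is letter #14 and maps to 30: an offset of 16. The number is (letter's place in the alphabet, a=1) + 16.
Applying it to chair: c=3→19, h=8→24, a=1→17, i=9→25, r=18→34.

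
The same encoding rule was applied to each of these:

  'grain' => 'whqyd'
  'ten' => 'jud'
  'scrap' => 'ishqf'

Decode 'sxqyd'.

Compare letters: g→w is +16, r→h is +16, a→q is +16 — a constant shift. This is a Caesar cipher with shift 16.
Decoding sxqyd: s−16=c, x−16=h, q−16=a, y−16=i, d−16=n.

chain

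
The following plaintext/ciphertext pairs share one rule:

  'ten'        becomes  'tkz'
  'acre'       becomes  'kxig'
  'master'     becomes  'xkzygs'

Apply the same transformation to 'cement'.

The output letters match the input read backwards, each shifted +6: ten reversed is net. The word is reversed, then every letter is shifted forward by 6.
Applying it to cement: reverse → tnemec; then shift: t+6=z, n+6=t, e+6=k, m+6=s, e+6=k, c+6=i.

ztkski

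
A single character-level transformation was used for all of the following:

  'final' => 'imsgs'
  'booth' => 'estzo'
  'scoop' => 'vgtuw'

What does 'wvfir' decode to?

In final: f→i is +3, i→m is +4, n→s is +5, a→g is +6 — the shift increases by 1 each position. The shift increases by 1 at each position, starting from +3: 3, 4, 5, ….
Undoing it on wvfir: w−3=t, v−4=r, f−5=a, i−6=c, r−7=k.

track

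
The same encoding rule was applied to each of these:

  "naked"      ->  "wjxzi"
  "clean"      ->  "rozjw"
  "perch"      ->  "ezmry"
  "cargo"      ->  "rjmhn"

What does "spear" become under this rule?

dezjm

n(13)→w(22) and a(0)→j(9) fit y≡17x+9 (mod 26); the inverse of 17 mod 26 is 23. Each letter's alphabet position (a=0..z=25) is mapped through 17·x+9 mod 26 — an affine cipher.
For spear: s(18)→17·18+9≡3=d; p(15)→17·15+9≡4=e; e(4)→17·4+9≡25=z; a(0)→17·0+9≡9=j; r(17)→17·17+9≡12=m (all mod 26).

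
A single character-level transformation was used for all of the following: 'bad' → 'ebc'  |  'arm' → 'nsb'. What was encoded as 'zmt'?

The output letters match the input read backwards, each shifted +1: bad reversed is dab. Two steps: reverse the string, then apply a Caesar shift of +1.
Decoding zmt: shift back: z−1=y, m−1=l, t−1=s → yls; then reverse → sly.

sly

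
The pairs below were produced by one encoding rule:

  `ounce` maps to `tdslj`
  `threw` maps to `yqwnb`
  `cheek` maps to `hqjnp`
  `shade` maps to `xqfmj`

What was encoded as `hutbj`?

close

Shifts by position in ounce: pos 0: o→t (+5), pos 1: u→d (+9), pos 2: n→s (+5), pos 3: c→l (+9) — repeating every 2. A repeating key of period 2 is used — shifts +5, +9 over and over.
Undoing it on hutbj: h−5=c, u−9=l, t−5=o, b−9=s, j−5=e.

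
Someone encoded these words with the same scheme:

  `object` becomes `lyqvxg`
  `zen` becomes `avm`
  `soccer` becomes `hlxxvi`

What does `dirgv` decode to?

Each pair mirrors across the alphabet (o↔l, b↔y, j↔q): positions sum to 25. Letters are reflected about the middle of the alphabet (position → 25−position): Atbash.
Decoding dirgv: d↔w, i↔r, r↔i, g↔t, v↔e.

write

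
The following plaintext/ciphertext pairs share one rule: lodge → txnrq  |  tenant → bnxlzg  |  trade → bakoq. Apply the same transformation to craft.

Each letter shifts forward by (position + 8), i.e. 8, 9, 10, … — the shift grows by one for each successive letter.
Applying it to craft: c+8=k, r+9=a, a+10=k, f+11=q, t+12=f.

kakqf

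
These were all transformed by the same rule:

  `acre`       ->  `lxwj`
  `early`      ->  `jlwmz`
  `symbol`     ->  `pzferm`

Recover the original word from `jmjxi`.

elect

a(0)→l(11) and c(2)→x(23) fit y≡19x+11 (mod 26); the inverse of 19 mod 26 is 11. Each letter's alphabet position (a=0..z=25) is mapped through 19·x+11 mod 26 — an affine cipher.
Reversing it on jmjxi: j(9)→11·(9−11)≡4=e; m(12)→11·(12−11)≡11=l; j(9)→11·(9−11)≡4=e; x(23)→11·(23−11)≡2=c; i(8)→11·(8−11)≡19=t (all mod 26).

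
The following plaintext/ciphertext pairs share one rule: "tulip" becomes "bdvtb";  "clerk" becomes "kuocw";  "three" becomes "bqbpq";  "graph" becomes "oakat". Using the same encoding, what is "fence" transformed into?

In tulip: t→b is +8, u→d is +9, l→v is +10, i→t is +11 — the shift increases by 1 each position. Each letter shifts forward by (position + 8), i.e. 8, 9, 10, … — the shift grows by one for each successive letter.
For fence: f+8=n, e+9=n, n+10=x, c+11=n, e+12=q.

nnxnq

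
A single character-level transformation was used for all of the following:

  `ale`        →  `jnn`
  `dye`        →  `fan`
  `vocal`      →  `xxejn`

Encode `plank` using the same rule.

Vowels shift forward by 9 and consonants shift forward by 2.
Applying it to plank: p(cons)+2=r, l(cons)+2=n, a(vowel)+9=j, n(cons)+2=p, k(cons)+2=m.

rnjpm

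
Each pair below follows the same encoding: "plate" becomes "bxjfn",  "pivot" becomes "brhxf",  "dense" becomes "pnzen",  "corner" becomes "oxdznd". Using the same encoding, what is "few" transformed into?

Two shifts are in play — +9 for a/e/i/o/u, +12 for every other letter.
For few: f(cons)+12=r, e(vowel)+9=n, w(cons)+12=i.

rni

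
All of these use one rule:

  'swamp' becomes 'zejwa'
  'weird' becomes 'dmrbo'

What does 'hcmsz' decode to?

audio

In swamp: s→z is +7, w→e is +8, a→j is +9, m→w is +10 — the shift increases by 1 each position. The shift increases by 1 at each position, starting from +7: 7, 8, 9, ….
Decoding hcmsz: h−7=a, c−8=u, m−9=d, s−10=i, z−11=o.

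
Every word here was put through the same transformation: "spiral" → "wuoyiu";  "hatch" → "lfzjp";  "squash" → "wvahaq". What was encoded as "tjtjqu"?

In spiral: s→w is +4, p→u is +5, i→o is +6, r→y is +7 — the shift increases by 1 each position. Each letter shifts forward by (position + 4), i.e. 4, 5, 6, … — the shift grows by one for each successive letter.
Decoding tjtjqu: t−4=p, j−5=e, t−6=n, j−7=c, q−8=i, u−9=l.

pencil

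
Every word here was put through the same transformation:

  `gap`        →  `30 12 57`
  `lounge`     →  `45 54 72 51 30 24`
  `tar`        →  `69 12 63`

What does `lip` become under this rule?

g(#7)→30 and a(#1)→12: differences scale by 3, so n = 3·pos + 9. Each letter becomes 3×(its alphabet position, a=1..z=26) + 9.
On lip: l=12→45, i=9→36, p=16→57.

45 36 57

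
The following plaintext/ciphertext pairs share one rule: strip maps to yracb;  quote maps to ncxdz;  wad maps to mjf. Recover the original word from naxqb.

The output letters match the input read backwards, each shifted +9: strip reversed is pirts. Read the word backwards and shift each letter +9.
Undoing it on naxqb: shift back: n−9=e, a−9=r, x−9=o, q−9=h, b−9=s → erohs; then reverse → shore.

shore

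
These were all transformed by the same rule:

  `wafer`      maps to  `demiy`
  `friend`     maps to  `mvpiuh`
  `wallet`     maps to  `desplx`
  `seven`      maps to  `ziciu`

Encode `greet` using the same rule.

Shifts by position in wafer: pos 0: w→d (+7), pos 1: a→e (+4), pos 2: f→m (+7), pos 3: e→i (+4) — repeating every 2. A repeating key of period 2 is used — shifts +7, +4 over and over.
Applying it to greet: g+7=n, r+4=v, e+7=l, e+4=i, t+7=a.

nvlia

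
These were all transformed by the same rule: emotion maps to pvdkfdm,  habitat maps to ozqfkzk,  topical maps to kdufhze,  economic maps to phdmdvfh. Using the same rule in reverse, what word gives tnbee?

e(4)→p(15) and m(12)→v(21) fit y≡17x+25 (mod 26); the inverse of 17 mod 26 is 23. Each letter's alphabet position (a=0..z=25) is mapped through 17·x+25 mod 26 — an affine cipher.
Reversing it on tnbee: t(19)→23·(19−25)≡18=s; n(13)→23·(13−25)≡10=k; b(1)→23·(1−25)≡20=u; e(4)→23·(4−25)≡11=l; e(4)→23·(4−25)≡11=l (all mod 26).

skull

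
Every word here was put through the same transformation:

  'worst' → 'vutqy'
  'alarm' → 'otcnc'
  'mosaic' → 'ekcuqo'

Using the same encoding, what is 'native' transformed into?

gxkvcp

The output letters match the input read backwards, each shifted +2: worst reversed is tsrow. Two steps: reverse the string, then apply a Caesar shift of +2.
Applying it to native: reverse → evitan; then shift: e+2=g, v+2=x, i+2=k, t+2=v, a+2=c, n+2=p.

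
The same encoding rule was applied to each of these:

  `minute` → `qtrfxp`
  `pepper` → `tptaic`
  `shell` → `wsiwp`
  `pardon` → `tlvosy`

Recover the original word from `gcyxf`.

Shifts by position in minute: pos 0: m→q (+4), pos 1: i→t (+11), pos 2: n→r (+4), pos 3: u→f (+11) — repeating every 2. The shifts repeat in a cycle of length 2: positions 0,1,… shift by +4, +11, then the pattern repeats.
Undoing it on gcyxf: g−4=c, c−11=r, y−4=u, x−11=m, f−4=b.

crumb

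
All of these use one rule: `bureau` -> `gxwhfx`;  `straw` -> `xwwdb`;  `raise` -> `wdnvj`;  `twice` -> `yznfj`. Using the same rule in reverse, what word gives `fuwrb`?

arrow

Shifts by position in bureau: pos 0: b→g (+5), pos 1: u→x (+3), pos 2: r→w (+5), pos 3: e→h (+3) — repeating every 2. A repeating key of period 2 is used — shifts +5, +3 over and over.
Reversing it on fuwrb: f−5=a, u−3=r, w−5=r, r−3=o, b−5=w.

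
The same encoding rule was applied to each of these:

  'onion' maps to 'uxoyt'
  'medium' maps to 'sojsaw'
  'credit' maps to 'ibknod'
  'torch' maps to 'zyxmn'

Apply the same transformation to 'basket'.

hkyukd

Shifts by position in onion: pos 0: o→u (+6), pos 1: n→x (+10), pos 2: i→o (+6), pos 3: o→y (+10) — repeating every 2. A repeating key of period 2 is used — shifts +6, +10 over and over.
On basket: b+6=h, a+10=k, s+6=y, k+10=u, e+6=k, t+10=d.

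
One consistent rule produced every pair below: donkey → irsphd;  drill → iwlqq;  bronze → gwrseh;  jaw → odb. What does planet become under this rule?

The rule splits by letter class: vowels +3, consonants +5.
On planet: p(cons)+5=u, l(cons)+5=q, a(vowel)+3=d, n(cons)+5=s, e(vowel)+3=h, t(cons)+5=y.

uqdshy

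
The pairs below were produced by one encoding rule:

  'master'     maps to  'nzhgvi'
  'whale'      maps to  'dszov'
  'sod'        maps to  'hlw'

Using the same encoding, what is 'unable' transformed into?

Each pair mirrors across the alphabet (m↔n, a↔z, s↔h): positions sum to 25. This is the alphabet-reversal cipher (Atbash): a becomes z, b becomes y, etc.
Applying it to unable: u↔f, n↔m, a↔z, b↔y, l↔o, e↔v.

fmzyov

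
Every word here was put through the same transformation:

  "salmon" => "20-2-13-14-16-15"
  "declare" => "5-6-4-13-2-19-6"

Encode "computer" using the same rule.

4-16-14-17-22-21-6-19

s is letter #19 and maps to 20: an offset of 1. Letters become their 1-based position plus 1 (so a→2, b→3, …).
For computer: c=3→4, o=15→16, m=13→14, p=16→17, u=21→22, t=20→21, e=5→6, r=18→19.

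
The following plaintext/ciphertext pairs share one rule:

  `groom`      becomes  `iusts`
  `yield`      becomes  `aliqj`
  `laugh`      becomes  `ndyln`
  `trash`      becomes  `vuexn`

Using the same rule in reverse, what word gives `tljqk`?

Each letter shifts forward by (position + 2), i.e. 2, 3, 4, … — the shift grows by one for each successive letter.
Reversing it on tljqk: t−2=r, l−3=i, j−4=f, q−5=l, k−6=e.

rifle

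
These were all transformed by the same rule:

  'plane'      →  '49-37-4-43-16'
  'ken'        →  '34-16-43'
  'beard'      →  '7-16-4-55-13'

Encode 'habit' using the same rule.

25-4-7-28-61

The formula is n = 3×(alphabet index, a=1) + 1.
On habit: h=8→25, a=1→4, b=2→7, i=9→28, t=20→61.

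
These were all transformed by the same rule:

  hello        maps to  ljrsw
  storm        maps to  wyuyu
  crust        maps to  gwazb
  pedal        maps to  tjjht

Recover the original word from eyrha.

In hello: h→l is +4, e→j is +5, l→r is +6, l→s is +7 — the shift increases by 1 each position. Letter i (0-indexed) is shifted by i+4, so successive shifts are 4, 5, 6, ….
Undoing it on eyrha: e−4=a, y−5=t, r−6=l, h−7=a, a−8=s.

atlas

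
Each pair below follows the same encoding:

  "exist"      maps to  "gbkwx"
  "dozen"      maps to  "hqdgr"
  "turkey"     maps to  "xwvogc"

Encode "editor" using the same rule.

ghkxqv

Two shifts are in play — +2 for a/e/i/o/u, +4 for every other letter.
On editor: e(vowel)+2=g, d(cons)+4=h, i(vowel)+2=k, t(cons)+4=x, o(vowel)+2=q, r(cons)+4=v.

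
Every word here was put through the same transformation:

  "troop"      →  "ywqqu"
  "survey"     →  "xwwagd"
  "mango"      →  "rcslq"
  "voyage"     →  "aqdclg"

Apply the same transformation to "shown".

xmqbs

The shift depends on letter class: consonant t→y is +5, but vowel o→q is +2. The rule splits by letter class: vowels +2, consonants +5.
For shown: s(cons)+5=x, h(cons)+5=m, o(vowel)+2=q, w(cons)+5=b, n(cons)+5=s.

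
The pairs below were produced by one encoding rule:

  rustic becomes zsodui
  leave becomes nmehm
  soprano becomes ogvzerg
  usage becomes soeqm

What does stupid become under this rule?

odsvux

r(17)→z(25) and u(20)→s(18) fit y≡15x+4 (mod 26); the inverse of 15 mod 26 is 7. Treating letters as 0–25, the rule is x ↦ 15x + 4 (mod 26).
Applying it to stupid: s(18)→15·18+4≡14=o; t(19)→15·19+4≡3=d; u(20)→15·20+4≡18=s; p(15)→15·15+4≡21=v; i(8)→15·8+4≡20=u; d(3)→15·3+4≡23=x (all mod 26).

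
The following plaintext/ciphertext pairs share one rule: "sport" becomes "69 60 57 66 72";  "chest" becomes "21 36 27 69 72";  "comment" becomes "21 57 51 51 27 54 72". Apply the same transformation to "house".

With a=1..z=26, the number is 3·pos + 12.
For house: h=8→36, o=15→57, u=21→75, s=19→69, e=5→27.

36 57 75 69 27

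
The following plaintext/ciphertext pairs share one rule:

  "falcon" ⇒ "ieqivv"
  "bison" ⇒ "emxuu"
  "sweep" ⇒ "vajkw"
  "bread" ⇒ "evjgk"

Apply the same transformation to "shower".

vltclz

In falcon: f→i is +3, a→e is +4, l→q is +5, c→i is +6 — the shift increases by 1 each position. The shift increases by 1 at each position, starting from +3: 3, 4, 5, ….
For shower: s+3=v, h+4=l, o+5=t, w+6=c, e+7=l, r+8=z.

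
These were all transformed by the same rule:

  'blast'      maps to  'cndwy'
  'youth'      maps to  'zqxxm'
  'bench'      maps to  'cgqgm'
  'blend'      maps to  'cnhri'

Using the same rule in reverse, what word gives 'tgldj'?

seize

In blast: b→c is +1, l→n is +2, a→d is +3, s→w is +4 — the shift increases by 1 each position. Letter i (0-indexed) is shifted by i+1, so successive shifts are 1, 2, 3, ….
Undoing it on tgldj: t−1=s, g−2=e, l−3=i, d−4=z, j−5=e.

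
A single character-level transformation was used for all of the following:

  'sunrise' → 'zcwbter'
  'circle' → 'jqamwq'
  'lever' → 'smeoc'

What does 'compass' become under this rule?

In sunrise: s→z is +7, u→c is +8, n→w is +9, r→b is +10 — the shift increases by 1 each position. The shift increases by 1 at each position, starting from +7: 7, 8, 9, ….
On compass: c+7=j, o+8=w, m+9=v, p+10=z, a+11=l, s+12=e, s+13=f.

jwvzlef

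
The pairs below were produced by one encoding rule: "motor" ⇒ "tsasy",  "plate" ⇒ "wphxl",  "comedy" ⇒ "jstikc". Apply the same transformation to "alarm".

hphvt

Shifts by position in motor: pos 0: m→t (+7), pos 1: o→s (+4), pos 2: t→a (+7), pos 3: o→s (+4) — repeating every 2. It's a Vigenère-style cipher with numeric key [7,4]: position i shifts by key[i mod 2].
For alarm: a+7=h, l+4=p, a+7=h, r+4=v, m+7=t.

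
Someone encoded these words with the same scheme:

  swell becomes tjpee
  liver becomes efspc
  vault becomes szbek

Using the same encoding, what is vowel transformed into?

s(18)→t(19) and w(22)→j(9) fit y≡17x+25 (mod 26); the inverse of 17 mod 26 is 23. This is an affine cipher: with a=0,…,z=25, each position x becomes (17x+25) mod 26.
On vowel: v(21)→17·21+25≡18=s; o(14)→17·14+25≡3=d; w(22)→17·22+25≡9=j; e(4)→17·4+25≡15=p; l(11)→17·11+25≡4=e (all mod 26).

sdjpe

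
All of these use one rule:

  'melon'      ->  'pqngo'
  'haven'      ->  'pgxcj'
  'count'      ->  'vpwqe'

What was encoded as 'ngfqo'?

The output letters match the input read backwards, each shifted +2: melon reversed is nolem. Two steps: reverse the string, then apply a Caesar shift of +2.
Reversing it on ngfqo: shift back: n−2=l, g−2=e, f−2=d, q−2=o, o−2=m → ledom; then reverse → model.

model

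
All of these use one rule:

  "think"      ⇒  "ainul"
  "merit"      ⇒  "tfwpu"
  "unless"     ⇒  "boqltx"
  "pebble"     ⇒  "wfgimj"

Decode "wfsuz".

Shifts by position in think: pos 0: t→a (+7), pos 1: h→i (+1), pos 2: i→n (+5), pos 3: n→u (+7), pos 4: k→l (+1) — repeating every 3. The shifts repeat in a cycle of length 3: positions 0,1,… shift by +7, +1, +5, then the pattern repeats.
Undoing it on wfsuz: w−7=p, f−1=e, s−5=n, u−7=n, z−1=y.

penny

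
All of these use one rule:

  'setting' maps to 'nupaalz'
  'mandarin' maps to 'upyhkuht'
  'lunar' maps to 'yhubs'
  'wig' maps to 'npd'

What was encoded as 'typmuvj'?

The output letters match the input read backwards, each shifted +7: setting reversed is gnittes. Two steps: reverse the string, then apply a Caesar shift of +7.
Undoing it on typmuvj: shift back: t−7=m, y−7=r, p−7=i, m−7=f, u−7=n, v−7=o, j−7=c → mrifnoc; then reverse → confirm.

confirm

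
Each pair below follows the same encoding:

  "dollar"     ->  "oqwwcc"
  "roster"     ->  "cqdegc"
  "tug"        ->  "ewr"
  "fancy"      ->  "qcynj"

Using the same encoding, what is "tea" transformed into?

The rule splits by letter class: vowels +2, consonants +11.
On tea: t(cons)+11=e, e(vowel)+2=g, a(vowel)+2=c.

egc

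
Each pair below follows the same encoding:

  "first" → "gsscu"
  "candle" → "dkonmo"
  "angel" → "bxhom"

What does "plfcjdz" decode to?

Shifts by position in first: pos 0: f→g (+1), pos 1: i→s (+10), pos 2: r→s (+1), pos 3: s→c (+10) — repeating every 2. A repeating key of period 2 is used — shifts +1, +10 over and over.
Undoing it on plfcjdz: p−1=o, l−10=b, f−1=e, c−10=s, j−1=i, d−10=t, z−1=y.

obesity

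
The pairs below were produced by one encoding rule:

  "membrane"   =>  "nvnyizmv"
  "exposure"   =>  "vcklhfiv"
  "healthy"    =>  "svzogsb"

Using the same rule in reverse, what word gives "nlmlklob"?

Each letter is replaced by its mirror in the alphabet: a↔z, b↔y, c↔x, and so on (the Atbash cipher).
Decoding nlmlklob: n↔m, l↔o, m↔n, l↔o, k↔p, l↔o, o↔l, b↔y.

monopoly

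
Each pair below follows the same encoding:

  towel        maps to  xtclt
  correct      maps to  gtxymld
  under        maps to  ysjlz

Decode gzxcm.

The shift increases by 1 at each position, starting from +4: 4, 5, 6, ….
Undoing it on gzxcm: g−4=c, z−5=u, x−6=r, c−7=v, m−8=e.

curve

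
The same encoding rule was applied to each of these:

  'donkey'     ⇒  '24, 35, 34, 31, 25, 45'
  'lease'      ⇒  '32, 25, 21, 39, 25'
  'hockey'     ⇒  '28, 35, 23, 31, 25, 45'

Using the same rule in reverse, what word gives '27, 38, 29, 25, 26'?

d is letter #4 and maps to 24: an offset of 20. Letters become their 1-based position plus 20 (so a→21, b→22, …).
Undoing it on 27, 38, 29, 25, 26: 27→(27−20)÷1=7=g, 38→(38−20)÷1=18=r, 29→(29−20)÷1=9=i, 25→(25−20)÷1=5=e, 26→(26−20)÷1=6=f.

grief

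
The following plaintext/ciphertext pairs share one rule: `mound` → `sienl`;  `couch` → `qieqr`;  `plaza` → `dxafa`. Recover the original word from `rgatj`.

m(12)→s(18) and o(14)→i(8) fit y≡21x+0 (mod 26); the inverse of 21 mod 26 is 5. This is an affine cipher: with a=0,…,z=25, each position x becomes (21x+0) mod 26.
Undoing it on rgatj: r(17)→5·(17−0)≡7=h; g(6)→5·(6−0)≡4=e; a(0)→5·(0−0)≡0=a; t(19)→5·(19−0)≡17=r; j(9)→5·(9−0)≡19=t (all mod 26).

heart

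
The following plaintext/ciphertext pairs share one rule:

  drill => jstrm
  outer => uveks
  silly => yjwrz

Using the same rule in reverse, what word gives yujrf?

Shifts by position in drill: pos 0: d→j (+6), pos 1: r→s (+1), pos 2: i→t (+11), pos 3: l→r (+6), pos 4: l→m (+1) — repeating every 3. It's a Vigenère-style cipher with numeric key [6,1,11]: position i shifts by key[i mod 3].
Reversing it on yujrf: y−6=s, u−1=t, j−11=y, r−6=l, f−1=e.

style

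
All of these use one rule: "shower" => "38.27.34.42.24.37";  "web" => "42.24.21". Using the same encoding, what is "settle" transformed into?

38.24.39.39.31.24

Letters become their 1-based position plus 19 (so a→20, b→21, …).
On settle: s=19→38, e=5→24, t=20→39, t=20→39, l=12→31, e=5→24.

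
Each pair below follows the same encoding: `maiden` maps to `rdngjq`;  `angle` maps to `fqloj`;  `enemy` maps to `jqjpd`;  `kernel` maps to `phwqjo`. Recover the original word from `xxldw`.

It's a Vigenère-style cipher with numeric key [5,3]: position i shifts by key[i mod 2].
Reversing it on xxldw: x−5=s, x−3=u, l−5=g, d−3=a, w−5=r.

sugar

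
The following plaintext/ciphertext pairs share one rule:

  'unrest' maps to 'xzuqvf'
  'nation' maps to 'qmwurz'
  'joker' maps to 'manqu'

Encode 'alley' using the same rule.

dxoqb

Shifts by position in unrest: pos 0: u→x (+3), pos 1: n→z (+12), pos 2: r→u (+3), pos 3: e→q (+12) — repeating every 2. The shifts repeat in a cycle of length 2: positions 0,1,… shift by +3, +12, then the pattern repeats.
Applying it to alley: a+3=d, l+12=x, l+3=o, e+12=q, y+3=b.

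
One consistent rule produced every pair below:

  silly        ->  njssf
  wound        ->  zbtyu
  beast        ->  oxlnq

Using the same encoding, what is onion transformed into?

Treating letters as 0–25, the rule is x ↦ 3x + 11 (mod 26).
On onion: o(14)→3·14+11≡1=b; n(13)→3·13+11≡24=y; i(8)→3·8+11≡9=j; o(14)→3·14+11≡1=b; n(13)→3·13+11≡24=y (all mod 26).

byjby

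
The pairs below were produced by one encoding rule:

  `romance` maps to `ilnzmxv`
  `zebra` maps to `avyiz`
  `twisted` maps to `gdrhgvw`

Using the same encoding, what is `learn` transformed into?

Each pair mirrors across the alphabet (r↔i, o↔l, m↔n): positions sum to 25. This is the alphabet-reversal cipher (Atbash): a becomes z, b becomes y, etc.
Applying it to learn: l↔o, e↔v, a↔z, r↔i, n↔m.

ovzim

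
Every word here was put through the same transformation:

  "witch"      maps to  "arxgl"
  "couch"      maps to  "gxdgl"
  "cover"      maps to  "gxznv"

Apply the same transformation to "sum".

Vowels shift forward by 9 and consonants shift forward by 4.
For sum: s(cons)+4=w, u(vowel)+9=d, m(cons)+4=q.

wdq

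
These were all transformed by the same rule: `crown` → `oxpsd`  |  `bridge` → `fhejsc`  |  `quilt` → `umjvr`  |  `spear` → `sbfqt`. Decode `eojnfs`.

The word is reversed, then every letter is shifted forward by 1.
Decoding eojnfs: shift back: e−1=d, o−1=n, j−1=i, n−1=m, f−1=e, s−1=r → dnimer; then reverse → remind.

remind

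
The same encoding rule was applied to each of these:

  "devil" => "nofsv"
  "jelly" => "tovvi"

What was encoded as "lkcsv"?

Compare letters: d→n is +10, e→o is +10, v→f is +10 — a constant shift. This is a Caesar cipher with shift 10.
Undoing it on lkcsv: l−10=b, k−10=a, c−10=s, s−10=i, v−10=l.

basil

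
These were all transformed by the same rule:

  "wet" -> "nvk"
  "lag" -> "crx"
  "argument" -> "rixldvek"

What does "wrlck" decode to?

Each letter is shifted forward by 17 in the alphabet (a Caesar shift of +17).
Decoding wrlck: w−17=f, r−17=a, l−17=u, c−17=l, k−17=t.

fault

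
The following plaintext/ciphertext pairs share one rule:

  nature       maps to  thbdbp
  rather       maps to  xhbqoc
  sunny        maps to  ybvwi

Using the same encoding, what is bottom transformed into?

In nature: n→t is +6, a→h is +7, t→b is +8, u→d is +9 — the shift increases by 1 each position. Letter i (0-indexed) is shifted by i+6, so successive shifts are 6, 7, 8, ….
For bottom: b+6=h, o+7=v, t+8=b, t+9=c, o+10=y, m+11=x.

hvbcyx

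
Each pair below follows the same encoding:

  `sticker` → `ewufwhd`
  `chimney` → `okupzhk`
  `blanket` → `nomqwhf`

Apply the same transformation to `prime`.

Shifts by position in sticker: pos 0: s→e (+12), pos 1: t→w (+3), pos 2: i→u (+12), pos 3: c→f (+3) — repeating every 2. A repeating key of period 2 is used — shifts +12, +3 over and over.
On prime: p+12=b, r+3=u, i+12=u, m+3=p, e+12=q.

buupq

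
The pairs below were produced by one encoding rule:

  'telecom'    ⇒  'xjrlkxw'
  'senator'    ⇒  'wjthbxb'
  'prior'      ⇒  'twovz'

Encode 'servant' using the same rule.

wjxciwd

In telecom: t→x is +4, e→j is +5, l→r is +6, e→l is +7 — the shift increases by 1 each position. Letter i (0-indexed) is shifted by i+4, so successive shifts are 4, 5, 6, ….
For servant: s+4=w, e+5=j, r+6=x, v+7=c, a+8=i, n+9=w, t+10=d.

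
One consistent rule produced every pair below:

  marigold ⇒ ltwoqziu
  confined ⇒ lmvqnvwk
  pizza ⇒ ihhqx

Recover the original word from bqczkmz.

The output letters match the input read backwards, each shifted +8: marigold reversed is dlogiram. Two steps: reverse the string, then apply a Caesar shift of +8.
Decoding bqczkmz: shift back: b−8=t, q−8=i, c−8=u, z−8=r, k−8=c, m−8=e, z−8=r → tiurcer; then reverse → recruit.

recruit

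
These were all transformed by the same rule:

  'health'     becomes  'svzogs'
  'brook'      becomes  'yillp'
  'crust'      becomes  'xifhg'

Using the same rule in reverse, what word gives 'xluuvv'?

coffee

Each pair mirrors across the alphabet (h↔s, e↔v, a↔z): positions sum to 25. This is the alphabet-reversal cipher (Atbash): a becomes z, b becomes y, etc.
Decoding xluuvv: x↔c, l↔o, u↔f, u↔f, v↔e, v↔e.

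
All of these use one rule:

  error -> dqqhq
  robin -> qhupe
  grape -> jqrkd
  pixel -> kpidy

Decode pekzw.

input

This is an affine cipher: with a=0,…,z=25, each position x becomes (3x+17) mod 26.
Undoing it on pekzw: p(15)→9·(15−17)≡8=i; e(4)→9·(4−17)≡13=n; k(10)→9·(10−17)≡15=p; z(25)→9·(25−17)≡20=u; w(22)→9·(22−17)≡19=t (all mod 26).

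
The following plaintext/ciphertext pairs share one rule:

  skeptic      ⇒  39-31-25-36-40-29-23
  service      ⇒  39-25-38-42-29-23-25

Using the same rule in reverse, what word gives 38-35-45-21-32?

royal

Letters become their 1-based position plus 20 (so a→21, b→22, …).
Decoding 38-35-45-21-32: 38→(38−20)÷1=18=r, 35→(35−20)÷1=15=o, 45→(45−20)÷1=25=y, 21→(21−20)÷1=1=a, 32→(32−20)÷1=12=l.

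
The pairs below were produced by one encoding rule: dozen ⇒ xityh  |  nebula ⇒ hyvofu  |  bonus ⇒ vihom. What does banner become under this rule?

vuhhyl

Compare letters: d→x is +20, o→i is +20, z→t is +20 — a constant shift. Each letter is shifted forward by 20 in the alphabet (a Caesar shift of +20).
For banner: b+20=v, a+20=u, n+20=h, n+20=h, e+20=y, r+20=l.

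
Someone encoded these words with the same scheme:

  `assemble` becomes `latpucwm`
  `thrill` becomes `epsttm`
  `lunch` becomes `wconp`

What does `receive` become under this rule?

cmdpqwp

Shifts by position in assemble: pos 0: a→l (+11), pos 1: s→a (+8), pos 2: s→t (+1), pos 3: e→p (+11), pos 4: m→u (+8), pos 5: b→c (+1) — repeating every 3. A repeating key of period 3 is used — shifts +11, +8, +1 over and over.
Applying it to receive: r+11=c, e+8=m, c+1=d, e+11=p, i+8=q, v+1=w, e+11=p.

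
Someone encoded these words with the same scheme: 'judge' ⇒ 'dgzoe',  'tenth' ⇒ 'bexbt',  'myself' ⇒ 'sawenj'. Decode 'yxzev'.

index

j(9)→d(3) and u(20)→g(6) fit y≡5x+10 (mod 26); the inverse of 5 mod 26 is 21. Each letter's alphabet position (a=0..z=25) is mapped through 5·x+10 mod 26 — an affine cipher.
Reversing it on yxzev: y(24)→21·(24−10)≡8=i; x(23)→21·(23−10)≡13=n; z(25)→21·(25−10)≡3=d; e(4)→21·(4−10)≡4=e; v(21)→21·(21−10)≡23=x (all mod 26).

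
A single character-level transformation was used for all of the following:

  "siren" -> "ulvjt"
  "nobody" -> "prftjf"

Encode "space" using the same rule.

usehk

In siren: s→u is +2, i→l is +3, r→v is +4, e→j is +5 — the shift increases by 1 each position. Each letter shifts forward by (position + 2), i.e. 2, 3, 4, … — the shift grows by one for each successive letter.
For space: s+2=u, p+3=s, a+4=e, c+5=h, e+6=k.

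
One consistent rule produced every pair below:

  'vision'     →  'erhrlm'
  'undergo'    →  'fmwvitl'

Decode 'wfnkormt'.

dumpling

Each pair mirrors across the alphabet (v↔e, i↔r, s↔h): positions sum to 25. Each letter is replaced by its mirror in the alphabet: a↔z, b↔y, c↔x, and so on (the Atbash cipher).
Undoing it on wfnkormt: w↔d, f↔u, n↔m, k↔p, o↔l, r↔i, m↔n, t↔g.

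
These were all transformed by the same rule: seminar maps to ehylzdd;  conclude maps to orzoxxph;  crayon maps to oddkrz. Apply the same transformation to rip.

dlb

The shift depends on letter class: consonant s→e is +12, but vowel e→h is +3. Vowels shift forward by 3 and consonants shift forward by 12.
For rip: r(cons)+12=d, i(vowel)+3=l, p(cons)+12=b.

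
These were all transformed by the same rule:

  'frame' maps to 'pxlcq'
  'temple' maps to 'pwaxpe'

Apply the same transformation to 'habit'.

etmls

Two steps: reverse the string, then apply a Caesar shift of +11.
For habit: reverse → tibah; then shift: t+11=e, i+11=t, b+11=m, a+11=l, h+11=s.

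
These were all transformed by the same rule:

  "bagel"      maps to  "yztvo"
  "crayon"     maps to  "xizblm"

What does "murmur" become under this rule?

nfinfi

Each pair mirrors across the alphabet (b↔y, a↔z, g↔t): positions sum to 25. This is the alphabet-reversal cipher (Atbash): a becomes z, b becomes y, etc.
On murmur: m↔n, u↔f, r↔i, m↔n, u↔f, r↔i.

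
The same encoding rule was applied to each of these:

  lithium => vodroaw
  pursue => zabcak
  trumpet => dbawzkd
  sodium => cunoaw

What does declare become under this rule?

nkmvgbk

Two shifts are in play — +6 for a/e/i/o/u, +10 for every other letter.
Applying it to declare: d(cons)+10=n, e(vowel)+6=k, c(cons)+10=m, l(cons)+10=v, a(vowel)+6=g, r(cons)+10=b, e(vowel)+6=k.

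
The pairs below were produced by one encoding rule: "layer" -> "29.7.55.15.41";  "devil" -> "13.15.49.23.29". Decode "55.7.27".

yak

l(#12)→29 and a(#1)→7: differences scale by 2, so n = 2·pos + 5. Each letter becomes 2×(its alphabet position, a=1..z=26) + 5.
Decoding 55.7.27: 55→(55−5)÷2=25=y, 7→(7−5)÷2=1=a, 27→(27−5)÷2=11=k.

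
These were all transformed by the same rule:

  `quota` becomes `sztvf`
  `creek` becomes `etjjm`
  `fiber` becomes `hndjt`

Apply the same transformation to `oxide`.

The shift depends on letter class: consonant q→s is +2, but vowel u→z is +5. The rule splits by letter class: vowels +5, consonants +2.
On oxide: o(vowel)+5=t, x(cons)+2=z, i(vowel)+5=n, d(cons)+2=f, e(vowel)+5=j.

tznfj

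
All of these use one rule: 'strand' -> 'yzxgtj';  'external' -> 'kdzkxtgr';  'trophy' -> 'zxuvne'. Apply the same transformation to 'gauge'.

mgamk

Compare letters: s→y is +6, t→z is +6, r→x is +6 — a constant shift. Every letter moves 6 places later in the alphabet, wrapping around z→a.
For gauge: g+6=m, a+6=g, u+6=a, g+6=m, e+6=k.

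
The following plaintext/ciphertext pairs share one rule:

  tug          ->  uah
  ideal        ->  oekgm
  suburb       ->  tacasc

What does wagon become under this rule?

xghuo

The shift depends on letter class: consonant t→u is +1, but vowel u→a is +6. The rule splits by letter class: vowels +6, consonants +1.
On wagon: w(cons)+1=x, a(vowel)+6=g, g(cons)+1=h, o(vowel)+6=u, n(cons)+1=o.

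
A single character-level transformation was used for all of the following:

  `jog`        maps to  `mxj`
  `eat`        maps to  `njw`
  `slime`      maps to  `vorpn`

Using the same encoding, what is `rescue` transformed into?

unvfdn

The shift depends on letter class: consonant j→m is +3, but vowel o→x is +9. Vowels shift forward by 9 and consonants shift forward by 3.
For rescue: r(cons)+3=u, e(vowel)+9=n, s(cons)+3=v, c(cons)+3=f, u(vowel)+9=d, e(vowel)+9=n.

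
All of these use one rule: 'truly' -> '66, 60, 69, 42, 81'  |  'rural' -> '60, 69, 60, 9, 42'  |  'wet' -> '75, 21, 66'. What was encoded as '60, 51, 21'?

t(#20)→66 and r(#18)→60: differences scale by 3, so n = 3·pos + 6. With a=1..z=26, the number is 3·pos + 6.
Decoding 60, 51, 21: 60→(60−6)÷3=18=r, 51→(51−6)÷3=15=o, 21→(21−6)÷3=5=e.

roe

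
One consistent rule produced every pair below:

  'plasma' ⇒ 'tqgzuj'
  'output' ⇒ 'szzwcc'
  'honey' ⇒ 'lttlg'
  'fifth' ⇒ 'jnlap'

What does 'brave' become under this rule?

fwgcm

Letter i (0-indexed) is shifted by i+4, so successive shifts are 4, 5, 6, ….
For brave: b+4=f, r+5=w, a+6=g, v+7=c, e+8=m.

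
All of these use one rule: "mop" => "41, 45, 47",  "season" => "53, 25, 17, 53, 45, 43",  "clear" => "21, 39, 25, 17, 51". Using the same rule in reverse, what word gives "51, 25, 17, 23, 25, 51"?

m(#13)→41 and o(#15)→45: differences scale by 2, so n = 2·pos + 15. Each letter becomes 2×(its alphabet position, a=1..z=26) + 15.
Reversing it on 51, 25, 17, 23, 25, 51: 51→(51−15)÷2=18=r, 25→(25−15)÷2=5=e, 17→(17−15)÷2=1=a, 23→(23−15)÷2=4=d, 25→(25−15)÷2=5=e, 51→(51−15)÷2=18=r.

reader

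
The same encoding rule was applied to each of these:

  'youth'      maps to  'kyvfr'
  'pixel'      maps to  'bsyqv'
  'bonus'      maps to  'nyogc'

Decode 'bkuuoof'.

Shifts by position in youth: pos 0: y→k (+12), pos 1: o→y (+10), pos 2: u→v (+1), pos 3: t→f (+12), pos 4: h→r (+10) — repeating every 3. A repeating key of period 3 is used — shifts +12, +10, +1 over and over.
Reversing it on bkuuoof: b−12=p, k−10=a, u−1=t, u−12=i, o−10=e, o−1=n, f−12=t.

patient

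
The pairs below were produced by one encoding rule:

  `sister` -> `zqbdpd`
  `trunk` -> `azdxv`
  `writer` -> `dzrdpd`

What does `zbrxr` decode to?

sting

In sister: s→z is +7, i→q is +8, s→b is +9, t→d is +10 — the shift increases by 1 each position. The shift increases by 1 at each position, starting from +7: 7, 8, 9, ….
Decoding zbrxr: z−7=s, b−8=t, r−9=i, x−10=n, r−11=g.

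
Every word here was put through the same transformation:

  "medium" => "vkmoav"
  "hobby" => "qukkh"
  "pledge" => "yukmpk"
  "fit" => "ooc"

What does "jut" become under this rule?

sac

Vowels shift forward by 6 and consonants shift forward by 9.
On jut: j(cons)+9=s, u(vowel)+6=a, t(cons)+9=c.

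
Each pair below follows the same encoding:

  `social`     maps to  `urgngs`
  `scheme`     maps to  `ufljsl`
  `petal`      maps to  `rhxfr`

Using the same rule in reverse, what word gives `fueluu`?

In social: s→u is +2, o→r is +3, c→g is +4, i→n is +5 — the shift increases by 1 each position. The shift increases by 1 at each position, starting from +2: 2, 3, 4, ….
Undoing it on fueluu: f−2=d, u−3=r, e−4=a, l−5=g, u−6=o, u−7=n.

dragon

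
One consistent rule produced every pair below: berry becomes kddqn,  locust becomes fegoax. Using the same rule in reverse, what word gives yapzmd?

random

The output letters match the input read backwards, each shifted +12: berry reversed is yrreb. The word is reversed, then every letter is shifted forward by 12.
Reversing it on yapzmd: shift back: y−12=m, a−12=o, p−12=d, z−12=n, m−12=a, d−12=r → modnar; then reverse → random.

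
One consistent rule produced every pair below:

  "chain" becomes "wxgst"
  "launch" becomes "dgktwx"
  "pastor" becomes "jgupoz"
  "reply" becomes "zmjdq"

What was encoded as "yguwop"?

mascot

c(2)→w(22) and h(7)→x(23) fit y≡21x+6 (mod 26); the inverse of 21 mod 26 is 5. Each letter's alphabet position (a=0..z=25) is mapped through 21·x+6 mod 26 — an affine cipher.
Decoding yguwop: y(24)→5·(24−6)≡12=m; g(6)→5·(6−6)≡0=a; u(20)→5·(20−6)≡18=s; w(22)→5·(22−6)≡2=c; o(14)→5·(14−6)≡14=o; p(15)→5·(15−6)≡19=t (all mod 26).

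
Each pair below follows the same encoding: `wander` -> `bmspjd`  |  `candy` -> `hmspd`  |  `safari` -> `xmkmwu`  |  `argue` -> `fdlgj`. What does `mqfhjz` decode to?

Shifts by position in wander: pos 0: w→b (+5), pos 1: a→m (+12), pos 2: n→s (+5), pos 3: d→p (+12) — repeating every 2. A repeating key of period 2 is used — shifts +5, +12 over and over.
Decoding mqfhjz: m−5=h, q−12=e, f−5=a, h−12=v, j−5=e, z−12=n.

heaven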